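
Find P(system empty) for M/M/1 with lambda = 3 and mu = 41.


P0 = 1 - rho = 1 - 3/41 = 0.9268

0.9268


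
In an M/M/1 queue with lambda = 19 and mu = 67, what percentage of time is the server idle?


Idle fraction = (1 - rho) * 100 = (1 - 19/67) * 100 = 71.6%

71.6%


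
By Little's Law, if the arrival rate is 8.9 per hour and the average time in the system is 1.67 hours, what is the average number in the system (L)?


L = lambda * W = 8.9 * 1.67 = 14.86

14.86


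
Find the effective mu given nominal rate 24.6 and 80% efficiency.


Effective rate = mu * efficiency = 24.6 * 0.8 = 19.68 per hour

19.68 per hour


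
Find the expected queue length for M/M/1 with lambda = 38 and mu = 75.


rho = 38/75; Lq = rho^2/(1-rho) = 0.52

0.52


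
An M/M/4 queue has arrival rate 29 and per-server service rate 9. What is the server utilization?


rho = lambda/(c*mu) = 29/(4*9) = 0.8056

0.8056


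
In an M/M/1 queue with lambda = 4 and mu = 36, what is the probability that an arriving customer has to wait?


P(wait) = rho = lambda/mu = 4/36 = 0.1111

0.1111


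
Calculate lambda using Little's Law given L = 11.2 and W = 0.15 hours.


lambda = L / W = 11.2 / 0.15 = 74.67 per hour

74.67 per hour


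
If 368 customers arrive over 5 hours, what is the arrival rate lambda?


lambda = total arrivals / time = 368 / 5 = 73.6 per hour

73.6 per hour


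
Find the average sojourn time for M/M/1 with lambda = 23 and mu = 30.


W = 1/(mu - lambda) = 1/(30 - 23) = 0.1429 hours

0.1429 hours


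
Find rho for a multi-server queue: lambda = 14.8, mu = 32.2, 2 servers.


rho = lambda / (c * mu) = 14.8 / (2 * 32.2) = 0.2298

0.2298


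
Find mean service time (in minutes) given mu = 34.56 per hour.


Mean service time = 60/mu = 60/34.56 = 1.74 minutes

1.74 minutes


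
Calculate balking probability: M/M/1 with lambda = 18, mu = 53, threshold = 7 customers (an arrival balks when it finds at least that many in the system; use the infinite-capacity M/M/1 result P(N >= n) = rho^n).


P(N >= 7) = rho^7 = (18/53)^7 = 0.0005

0.0005


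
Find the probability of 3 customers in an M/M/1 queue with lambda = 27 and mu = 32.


rho = 27/32; P(n) = (1-rho)*rho^n = (1-27/32)*(27/32)^3 = 0.0939

0.0939


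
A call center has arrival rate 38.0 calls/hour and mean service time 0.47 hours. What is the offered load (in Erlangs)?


Offered load a = lambda * E[S] = 38.0 * 0.47 = 17.86 Erlangs

17.86 Erlangs


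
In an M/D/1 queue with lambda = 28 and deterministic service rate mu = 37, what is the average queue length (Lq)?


M/D/1: Lq = rho^2 / (2*(1-rho)) where rho = 28/37; Lq = 1.18

1.18


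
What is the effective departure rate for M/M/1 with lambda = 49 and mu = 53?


For a stable queue (lambda < mu), throughput = lambda = 49 per hour

49 per hour


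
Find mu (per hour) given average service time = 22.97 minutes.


mu = 60 / avg_service_time = 60 / 22.97 = 2.61 per hour

2.61 per hour


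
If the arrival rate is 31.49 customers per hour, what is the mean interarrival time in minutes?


Mean interarrival time = 60/lambda = 60/31.49 = 1.91 minutes

1.91 minutes


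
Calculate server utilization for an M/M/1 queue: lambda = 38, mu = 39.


rho = lambda/mu = 38/39 = 0.9744

0.9744


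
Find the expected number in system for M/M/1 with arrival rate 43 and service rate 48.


rho = 43/48; L = rho/(1-rho) = 8.6

8.6


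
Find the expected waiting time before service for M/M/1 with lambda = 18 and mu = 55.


rho = 18/55; Wq = rho/(mu - lambda) = 0.0088 hours

0.0088 hours


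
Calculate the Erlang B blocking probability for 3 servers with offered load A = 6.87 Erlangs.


B(N,A) = (A^N/N!) / sum(A^k/k!, k=0..N) with N=3, A=6.87 = 0.632

0.632


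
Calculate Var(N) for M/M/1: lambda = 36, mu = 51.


rho = 36/51; Var(N) = rho/(1-rho)^2 = 8.16

8.16


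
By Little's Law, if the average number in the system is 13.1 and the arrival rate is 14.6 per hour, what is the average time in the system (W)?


W = L / lambda = 13.1 / 14.6 = 0.8973 hours

0.8973 hours


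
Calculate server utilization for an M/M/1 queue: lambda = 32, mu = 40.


rho = lambda/mu = 32/40 = 0.8

0.8


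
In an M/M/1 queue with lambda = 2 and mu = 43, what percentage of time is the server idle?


Idle fraction = (1 - rho) * 100 = (1 - 2/43) * 100 = 95.3%

95.3%


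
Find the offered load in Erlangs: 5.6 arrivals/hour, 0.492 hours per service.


Offered load a = lambda * E[S] = 5.6 * 0.492 = 2.76 Erlangs

2.76 Erlangs


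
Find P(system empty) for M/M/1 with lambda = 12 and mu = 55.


P0 = 1 - rho = 1 - 12/55 = 0.7818

0.7818


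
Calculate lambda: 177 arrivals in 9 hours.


lambda = total arrivals / time = 177 / 9 = 19.67 per hour

19.67 per hour


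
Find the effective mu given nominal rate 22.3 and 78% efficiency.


Effective rate = mu * efficiency = 22.3 * 0.78 = 17.39 per hour

17.39 per hour


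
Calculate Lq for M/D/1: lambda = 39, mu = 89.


M/D/1: Lq = rho^2 / (2*(1-rho)) where rho = 39/89; Lq = 0.17

0.17


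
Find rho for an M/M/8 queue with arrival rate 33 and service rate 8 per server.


rho = lambda/(c*mu) = 33/(8*8) = 0.5156

0.5156


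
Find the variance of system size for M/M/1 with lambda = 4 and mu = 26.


rho = 4/26; Var(N) = rho/(1-rho)^2 = 0.21

0.21


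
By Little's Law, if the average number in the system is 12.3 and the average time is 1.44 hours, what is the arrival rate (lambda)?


lambda = L / W = 12.3 / 1.44 = 8.54 per hour

8.54 per hour


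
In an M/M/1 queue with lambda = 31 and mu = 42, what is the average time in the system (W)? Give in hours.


W = 1/(mu - lambda) = 1/(42 - 31) = 0.0909 hours

0.0909 hours


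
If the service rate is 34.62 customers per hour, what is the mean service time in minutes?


Mean service time = 60/mu = 60/34.62 = 1.73 minutes

1.73 minutes


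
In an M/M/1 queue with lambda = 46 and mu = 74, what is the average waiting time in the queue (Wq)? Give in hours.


rho = 46/74; Wq = rho/(mu - lambda) = 0.0222 hours

0.0222 hours


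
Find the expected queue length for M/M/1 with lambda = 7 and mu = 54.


rho = 7/54; Lq = rho^2/(1-rho) = 0.02

0.02


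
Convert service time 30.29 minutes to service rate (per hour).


mu = 60 / avg_service_time = 60 / 30.29 = 1.98 per hour

1.98 per hour


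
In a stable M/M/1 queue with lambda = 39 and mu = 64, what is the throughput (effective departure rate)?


For a stable queue (lambda < mu), throughput = lambda = 39 per hour

39 per hour


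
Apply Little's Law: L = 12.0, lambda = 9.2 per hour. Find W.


W = L / lambda = 12.0 / 9.2 = 1.3043 hours

1.3043 hours


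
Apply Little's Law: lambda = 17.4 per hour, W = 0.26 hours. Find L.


L = lambda * W = 17.4 * 0.26 = 4.52

4.52


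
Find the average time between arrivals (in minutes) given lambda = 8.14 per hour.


Mean interarrival time = 60/lambda = 60/8.14 = 7.37 minutes

7.37 minutes


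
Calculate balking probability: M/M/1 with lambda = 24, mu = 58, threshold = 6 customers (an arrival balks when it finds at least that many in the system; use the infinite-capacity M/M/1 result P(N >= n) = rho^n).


P(N >= 6) = rho^6 = (24/58)^6 = 0.005

0.005


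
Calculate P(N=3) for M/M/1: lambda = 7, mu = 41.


rho = 7/41; P(n) = (1-rho)*rho^n = (1-7/41)*(7/41)^3 = 0.0041

0.0041


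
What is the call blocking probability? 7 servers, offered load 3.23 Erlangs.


B(N,A) = (A^N/N!) / sum(A^k/k!, k=0..N) with N=7, A=3.23 = 0.0293

0.0293


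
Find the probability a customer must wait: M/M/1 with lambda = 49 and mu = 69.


P(wait) = rho = lambda/mu = 49/69 = 0.7101

0.7101


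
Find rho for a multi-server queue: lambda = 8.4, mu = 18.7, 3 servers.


rho = lambda / (c * mu) = 8.4 / (3 * 18.7) = 0.1497

0.1497


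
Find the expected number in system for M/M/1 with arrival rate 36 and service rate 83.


rho = 36/83; L = rho/(1-rho) = 0.77

0.77


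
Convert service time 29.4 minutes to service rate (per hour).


mu = 60 / avg_service_time = 60 / 29.4 = 2.04 per hour

2.04 per hour


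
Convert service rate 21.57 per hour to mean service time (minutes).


Mean service time = 60/mu = 60/21.57 = 2.78 minutes

2.78 minutes


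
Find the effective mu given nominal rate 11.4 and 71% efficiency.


Effective rate = mu * efficiency = 11.4 * 0.71 = 8.09 per hour

8.09 per hour


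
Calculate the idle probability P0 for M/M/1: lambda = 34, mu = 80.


P0 = 1 - rho = 1 - 34/80 = 0.575

0.575


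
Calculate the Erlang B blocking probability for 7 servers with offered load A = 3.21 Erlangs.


B(N,A) = (A^N/N!) / sum(A^k/k!, k=0..N) with N=7, A=3.21 = 0.0286

0.0286


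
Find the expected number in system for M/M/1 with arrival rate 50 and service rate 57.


rho = 50/57; L = rho/(1-rho) = 7.14

7.14


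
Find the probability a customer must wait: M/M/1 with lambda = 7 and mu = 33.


P(wait) = rho = lambda/mu = 7/33 = 0.2121

0.2121


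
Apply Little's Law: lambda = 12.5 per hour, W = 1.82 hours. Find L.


L = lambda * W = 12.5 * 1.82 = 22.75

22.75


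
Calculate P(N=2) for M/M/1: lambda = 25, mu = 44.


rho = 25/44; P(n) = (1-rho)*rho^n = (1-25/44)*(25/44)^2 = 0.1394

0.1394


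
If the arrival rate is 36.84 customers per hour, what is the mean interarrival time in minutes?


Mean interarrival time = 60/lambda = 60/36.84 = 1.63 minutes

1.63 minutes


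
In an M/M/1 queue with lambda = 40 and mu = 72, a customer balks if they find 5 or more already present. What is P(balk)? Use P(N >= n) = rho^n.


P(N >= 5) = rho^5 = (40/72)^5 = 0.0529

0.0529


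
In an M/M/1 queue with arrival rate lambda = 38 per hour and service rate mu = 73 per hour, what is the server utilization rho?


rho = lambda/mu = 38/73 = 0.5205

0.5205


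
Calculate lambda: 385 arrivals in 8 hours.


lambda = total arrivals / time = 385 / 8 = 48.13 per hour

48.13 per hour


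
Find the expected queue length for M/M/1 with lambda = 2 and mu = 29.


rho = 2/29; Lq = rho^2/(1-rho) = 0.01

0.01


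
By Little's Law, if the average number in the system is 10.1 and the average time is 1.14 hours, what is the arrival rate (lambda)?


lambda = L / W = 10.1 / 1.14 = 8.86 per hour

8.86 per hour


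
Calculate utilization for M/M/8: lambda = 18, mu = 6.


rho = lambda/(c*mu) = 18/(8*6) = 0.375

0.375


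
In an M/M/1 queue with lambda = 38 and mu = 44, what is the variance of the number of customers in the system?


rho = 38/44; Var(N) = rho/(1-rho)^2 = 46.44

46.44


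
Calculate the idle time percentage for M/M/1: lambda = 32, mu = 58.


Idle fraction = (1 - rho) * 100 = (1 - 32/58) * 100 = 44.8%

44.8%


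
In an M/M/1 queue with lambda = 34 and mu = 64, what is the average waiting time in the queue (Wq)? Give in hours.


rho = 34/64; Wq = rho/(mu - lambda) = 0.0177 hours

0.0177 hours


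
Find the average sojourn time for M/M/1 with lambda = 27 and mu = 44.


W = 1/(mu - lambda) = 1/(44 - 27) = 0.0588 hours

0.0588 hours


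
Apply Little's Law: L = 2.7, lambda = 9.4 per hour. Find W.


W = L / lambda = 2.7 / 9.4 = 0.2872 hours

0.2872 hours


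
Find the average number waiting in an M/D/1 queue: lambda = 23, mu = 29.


M/D/1: Lq = rho^2 / (2*(1-rho)) where rho = 23/29; Lq = 1.52

1.52


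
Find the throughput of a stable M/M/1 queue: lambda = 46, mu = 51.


For a stable queue (lambda < mu), throughput = lambda = 46 per hour

46 per hour


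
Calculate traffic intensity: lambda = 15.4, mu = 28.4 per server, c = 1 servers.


rho = lambda / (c * mu) = 15.4 / (1 * 28.4) = 0.5423

0.5423


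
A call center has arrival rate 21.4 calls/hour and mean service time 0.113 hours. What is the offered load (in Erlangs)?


Offered load a = lambda * E[S] = 21.4 * 0.113 = 2.42 Erlangs

2.42 Erlangs


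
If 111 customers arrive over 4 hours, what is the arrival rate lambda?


lambda = total arrivals / time = 111 / 4 = 27.75 per hour

27.75 per hour


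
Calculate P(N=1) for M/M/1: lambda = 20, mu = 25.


rho = 20/25; P(n) = (1-rho)*rho^n = (1-20/25)*(20/25)^1 = 0.16

0.16


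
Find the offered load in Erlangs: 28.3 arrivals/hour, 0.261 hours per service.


Offered load a = lambda * E[S] = 28.3 * 0.261 = 7.39 Erlangs

7.39 Erlangs


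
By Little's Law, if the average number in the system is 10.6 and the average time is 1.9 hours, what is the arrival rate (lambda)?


lambda = L / W = 10.6 / 1.9 = 5.58 per hour

5.58 per hour


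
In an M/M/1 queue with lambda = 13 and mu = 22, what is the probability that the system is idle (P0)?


P0 = 1 - rho = 1 - 13/22 = 0.4091

0.4091


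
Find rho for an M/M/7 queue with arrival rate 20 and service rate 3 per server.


rho = lambda/(c*mu) = 20/(7*3) = 0.9524

0.9524


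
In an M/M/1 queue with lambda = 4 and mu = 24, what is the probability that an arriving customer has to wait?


P(wait) = rho = lambda/mu = 4/24 = 0.1667

0.1667


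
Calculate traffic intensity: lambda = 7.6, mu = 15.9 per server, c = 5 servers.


rho = lambda / (c * mu) = 7.6 / (5 * 15.9) = 0.0956

0.0956


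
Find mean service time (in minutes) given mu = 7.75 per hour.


Mean service time = 60/mu = 60/7.75 = 7.74 minutes

7.74 minutes


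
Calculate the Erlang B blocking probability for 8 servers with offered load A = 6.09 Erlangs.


B(N,A) = (A^N/N!) / sum(A^k/k!, k=0..N) with N=8, A=6.09 = 0.1269

0.1269


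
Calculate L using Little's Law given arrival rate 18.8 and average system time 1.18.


L = lambda * W = 18.8 * 1.18 = 22.18

22.18


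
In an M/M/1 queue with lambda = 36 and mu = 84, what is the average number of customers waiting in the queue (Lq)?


rho = 36/84; Lq = rho^2/(1-rho) = 0.32

0.32


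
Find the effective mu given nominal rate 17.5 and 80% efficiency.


Effective rate = mu * efficiency = 17.5 * 0.8 = 14.0 per hour

14.0 per hour


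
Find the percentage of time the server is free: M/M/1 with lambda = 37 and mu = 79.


Idle fraction = (1 - rho) * 100 = (1 - 37/79) * 100 = 53.2%

53.2%


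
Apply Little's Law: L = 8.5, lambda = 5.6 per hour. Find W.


W = L / lambda = 8.5 / 5.6 = 1.5179 hours

1.5179 hours


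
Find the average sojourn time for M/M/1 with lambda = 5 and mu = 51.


W = 1/(mu - lambda) = 1/(51 - 5) = 0.0217 hours

0.0217 hours


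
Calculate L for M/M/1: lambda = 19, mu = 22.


rho = 19/22; L = rho/(1-rho) = 6.33

6.33


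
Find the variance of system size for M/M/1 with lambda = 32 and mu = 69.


rho = 32/69; Var(N) = rho/(1-rho)^2 = 1.61

1.61


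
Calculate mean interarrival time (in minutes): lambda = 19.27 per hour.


Mean interarrival time = 60/lambda = 60/19.27 = 3.11 minutes

3.11 minutes


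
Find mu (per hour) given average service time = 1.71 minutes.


mu = 60 / avg_service_time = 60 / 1.71 = 35.09 per hour

35.09 per hour


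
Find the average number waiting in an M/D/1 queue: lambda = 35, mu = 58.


M/D/1: Lq = rho^2 / (2*(1-rho)) where rho = 35/58; Lq = 0.46

0.46


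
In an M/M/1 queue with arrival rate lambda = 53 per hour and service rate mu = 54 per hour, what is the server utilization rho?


rho = lambda/mu = 53/54 = 0.9815

0.9815


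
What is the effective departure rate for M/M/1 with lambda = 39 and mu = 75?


For a stable queue (lambda < mu), throughput = lambda = 39 per hour

39 per hour


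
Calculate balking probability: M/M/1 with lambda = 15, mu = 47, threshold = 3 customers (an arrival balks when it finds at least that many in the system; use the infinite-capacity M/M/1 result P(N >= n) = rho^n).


P(N >= 3) = rho^3 = (15/47)^3 = 0.0325

0.0325


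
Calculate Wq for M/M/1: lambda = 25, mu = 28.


rho = 25/28; Wq = rho/(mu - lambda) = 0.2976 hours

0.2976 hours


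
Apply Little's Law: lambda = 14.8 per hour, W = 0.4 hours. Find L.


L = lambda * W = 14.8 * 0.4 = 5.92

5.92


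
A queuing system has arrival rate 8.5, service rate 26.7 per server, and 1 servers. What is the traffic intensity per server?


rho = lambda / (c * mu) = 8.5 / (1 * 26.7) = 0.3184

0.3184


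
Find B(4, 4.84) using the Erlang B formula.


B(N,A) = (A^N/N!) / sum(A^k/k!, k=0..N) with N=4, A=4.84 = 0.3855

0.3855


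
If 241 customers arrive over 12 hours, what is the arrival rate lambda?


lambda = total arrivals / time = 241 / 12 = 20.08 per hour

20.08 per hour


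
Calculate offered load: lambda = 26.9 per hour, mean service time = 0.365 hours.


Offered load a = lambda * E[S] = 26.9 * 0.365 = 9.82 Erlangs

9.82 Erlangs


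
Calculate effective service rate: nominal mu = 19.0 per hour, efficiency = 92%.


Effective rate = mu * efficiency = 19.0 * 0.92 = 17.48 per hour

17.48 per hour


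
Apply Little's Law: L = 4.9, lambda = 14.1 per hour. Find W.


W = L / lambda = 4.9 / 14.1 = 0.3475 hours

0.3475 hours


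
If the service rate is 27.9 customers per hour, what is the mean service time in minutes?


Mean service time = 60/mu = 60/27.9 = 2.15 minutes

2.15 minutes


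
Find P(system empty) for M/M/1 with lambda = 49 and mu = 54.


P0 = 1 - rho = 1 - 49/54 = 0.0926

0.0926


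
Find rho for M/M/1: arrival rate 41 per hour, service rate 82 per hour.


rho = lambda/mu = 41/82 = 0.5

0.5


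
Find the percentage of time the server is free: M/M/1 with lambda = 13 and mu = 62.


Idle fraction = (1 - rho) * 100 = (1 - 13/62) * 100 = 79.0%

79.0%


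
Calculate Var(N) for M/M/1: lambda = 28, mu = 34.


rho = 28/34; Var(N) = rho/(1-rho)^2 = 26.44

26.44


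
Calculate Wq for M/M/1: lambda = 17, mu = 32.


rho = 17/32; Wq = rho/(mu - lambda) = 0.0354 hours

0.0354 hours


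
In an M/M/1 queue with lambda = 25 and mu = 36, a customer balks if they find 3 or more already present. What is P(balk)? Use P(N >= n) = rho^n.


P(N >= 3) = rho^3 = (25/36)^3 = 0.3349

0.3349


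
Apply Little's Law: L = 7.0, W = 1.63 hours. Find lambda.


lambda = L / W = 7.0 / 1.63 = 4.29 per hour

4.29 per hour


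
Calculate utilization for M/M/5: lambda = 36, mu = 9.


rho = lambda/(c*mu) = 36/(5*9) = 0.8

0.8


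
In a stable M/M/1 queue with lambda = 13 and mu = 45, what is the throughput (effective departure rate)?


For a stable queue (lambda < mu), throughput = lambda = 13 per hour

13 per hour


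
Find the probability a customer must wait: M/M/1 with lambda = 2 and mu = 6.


P(wait) = rho = lambda/mu = 2/6 = 0.3333

0.3333


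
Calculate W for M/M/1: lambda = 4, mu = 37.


W = 1/(mu - lambda) = 1/(37 - 4) = 0.0303 hours

0.0303 hours


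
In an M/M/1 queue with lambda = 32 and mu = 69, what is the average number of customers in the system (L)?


rho = 32/69; L = rho/(1-rho) = 0.86

0.86


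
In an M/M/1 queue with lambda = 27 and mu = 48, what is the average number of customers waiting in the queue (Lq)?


rho = 27/48; Lq = rho^2/(1-rho) = 0.72

0.72


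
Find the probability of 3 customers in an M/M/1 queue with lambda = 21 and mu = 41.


rho = 21/41; P(n) = (1-rho)*rho^n = (1-21/41)*(21/41)^3 = 0.0655

0.0655


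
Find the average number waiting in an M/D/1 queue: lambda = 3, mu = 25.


M/D/1: Lq = rho^2 / (2*(1-rho)) where rho = 3/25; Lq = 0.01

0.01


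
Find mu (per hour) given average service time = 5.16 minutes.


mu = 60 / avg_service_time = 60 / 5.16 = 11.63 per hour

11.63 per hour


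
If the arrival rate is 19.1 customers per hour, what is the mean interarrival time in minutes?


Mean interarrival time = 60/lambda = 60/19.1 = 3.14 minutes

3.14 minutes


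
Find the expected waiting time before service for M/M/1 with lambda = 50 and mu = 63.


rho = 50/63; Wq = rho/(mu - lambda) = 0.0611 hours

0.0611 hours


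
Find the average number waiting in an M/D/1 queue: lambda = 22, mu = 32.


M/D/1: Lq = rho^2 / (2*(1-rho)) where rho = 22/32; Lq = 0.76

0.76


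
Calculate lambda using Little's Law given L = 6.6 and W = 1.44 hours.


lambda = L / W = 6.6 / 1.44 = 4.58 per hour

4.58 per hour


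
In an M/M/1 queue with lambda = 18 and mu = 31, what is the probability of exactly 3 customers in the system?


rho = 18/31; P(n) = (1-rho)*rho^n = (1-18/31)*(18/31)^3 = 0.0821

0.0821


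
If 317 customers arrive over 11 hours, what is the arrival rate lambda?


lambda = total arrivals / time = 317 / 11 = 28.82 per hour

28.82 per hour


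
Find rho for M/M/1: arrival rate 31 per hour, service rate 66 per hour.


rho = lambda/mu = 31/66 = 0.4697

0.4697


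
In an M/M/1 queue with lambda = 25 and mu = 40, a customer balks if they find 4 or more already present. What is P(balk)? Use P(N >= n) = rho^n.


P(N >= 4) = rho^4 = (25/40)^4 = 0.1526

0.1526


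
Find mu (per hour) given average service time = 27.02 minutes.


mu = 60 / avg_service_time = 60 / 27.02 = 2.22 per hour

2.22 per hour


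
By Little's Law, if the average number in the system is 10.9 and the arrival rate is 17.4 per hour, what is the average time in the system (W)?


W = L / lambda = 10.9 / 17.4 = 0.6264 hours

0.6264 hours


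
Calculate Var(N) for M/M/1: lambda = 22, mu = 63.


rho = 22/63; Var(N) = rho/(1-rho)^2 = 0.82

0.82


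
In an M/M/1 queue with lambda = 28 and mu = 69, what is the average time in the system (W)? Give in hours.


W = 1/(mu - lambda) = 1/(69 - 28) = 0.0244 hours

0.0244 hours


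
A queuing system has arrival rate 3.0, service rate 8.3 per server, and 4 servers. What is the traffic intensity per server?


rho = lambda / (c * mu) = 3.0 / (4 * 8.3) = 0.0904

0.0904


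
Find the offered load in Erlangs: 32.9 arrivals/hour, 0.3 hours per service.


Offered load a = lambda * E[S] = 32.9 * 0.3 = 9.87 Erlangs

9.87 Erlangs


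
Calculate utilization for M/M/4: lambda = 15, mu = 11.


rho = lambda/(c*mu) = 15/(4*11) = 0.3409

0.3409


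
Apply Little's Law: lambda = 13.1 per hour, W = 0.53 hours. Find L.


L = lambda * W = 13.1 * 0.53 = 6.94

6.94


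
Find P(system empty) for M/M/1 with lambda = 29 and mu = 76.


P0 = 1 - rho = 1 - 29/76 = 0.6184

0.6184


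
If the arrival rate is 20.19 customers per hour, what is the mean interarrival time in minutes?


Mean interarrival time = 60/lambda = 60/20.19 = 2.97 minutes

2.97 minutes


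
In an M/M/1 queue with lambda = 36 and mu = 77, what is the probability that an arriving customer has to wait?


P(wait) = rho = lambda/mu = 36/77 = 0.4675

0.4675


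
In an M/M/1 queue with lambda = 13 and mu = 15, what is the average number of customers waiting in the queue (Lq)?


rho = 13/15; Lq = rho^2/(1-rho) = 5.63

5.63


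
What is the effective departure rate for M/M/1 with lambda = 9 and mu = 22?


For a stable queue (lambda < mu), throughput = lambda = 9 per hour

9 per hour


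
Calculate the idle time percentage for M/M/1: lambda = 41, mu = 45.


Idle fraction = (1 - rho) * 100 = (1 - 41/45) * 100 = 8.9%

8.9%


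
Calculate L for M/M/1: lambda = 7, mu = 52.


rho = 7/52; L = rho/(1-rho) = 0.16

0.16


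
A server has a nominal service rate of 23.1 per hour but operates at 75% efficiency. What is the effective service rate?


Effective rate = mu * efficiency = 23.1 * 0.75 = 17.33 per hour

17.33 per hour


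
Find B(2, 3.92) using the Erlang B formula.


B(N,A) = (A^N/N!) / sum(A^k/k!, k=0..N) with N=2, A=3.92 = 0.6096

0.6096


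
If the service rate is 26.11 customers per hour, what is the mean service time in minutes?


Mean service time = 60/mu = 60/26.11 = 2.3 minutes

2.3 minutes


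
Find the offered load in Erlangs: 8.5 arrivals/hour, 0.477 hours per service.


Offered load a = lambda * E[S] = 8.5 * 0.477 = 4.05 Erlangs

4.05 Erlangs


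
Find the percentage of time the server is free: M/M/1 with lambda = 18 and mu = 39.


Idle fraction = (1 - rho) * 100 = (1 - 18/39) * 100 = 53.8%

53.8%


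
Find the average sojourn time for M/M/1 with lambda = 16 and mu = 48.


W = 1/(mu - lambda) = 1/(48 - 16) = 0.0313 hours

0.0313 hours


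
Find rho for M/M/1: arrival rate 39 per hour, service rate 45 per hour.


rho = lambda/mu = 39/45 = 0.8667

0.8667


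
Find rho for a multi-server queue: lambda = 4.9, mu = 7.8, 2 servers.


rho = lambda / (c * mu) = 4.9 / (2 * 7.8) = 0.3141

0.3141


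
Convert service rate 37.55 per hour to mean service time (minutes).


Mean service time = 60/mu = 60/37.55 = 1.6 minutes

1.6 minutes


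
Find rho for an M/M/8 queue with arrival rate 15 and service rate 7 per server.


rho = lambda/(c*mu) = 15/(8*7) = 0.2679

0.2679


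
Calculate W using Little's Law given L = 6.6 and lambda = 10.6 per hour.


W = L / lambda = 6.6 / 10.6 = 0.6226 hours

0.6226 hours


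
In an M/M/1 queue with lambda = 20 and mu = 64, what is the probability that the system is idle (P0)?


P0 = 1 - rho = 1 - 20/64 = 0.6875

0.6875


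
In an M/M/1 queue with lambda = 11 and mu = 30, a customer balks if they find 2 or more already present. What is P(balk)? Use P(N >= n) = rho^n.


P(N >= 2) = rho^2 = (11/30)^2 = 0.1344

0.1344


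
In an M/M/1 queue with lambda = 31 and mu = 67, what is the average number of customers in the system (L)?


rho = 31/67; L = rho/(1-rho) = 0.86

0.86


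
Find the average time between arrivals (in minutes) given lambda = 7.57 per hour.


Mean interarrival time = 60/lambda = 60/7.57 = 7.93 minutes

7.93 minutes


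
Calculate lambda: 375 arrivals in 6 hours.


lambda = total arrivals / time = 375 / 6 = 62.5 per hour

62.5 per hour


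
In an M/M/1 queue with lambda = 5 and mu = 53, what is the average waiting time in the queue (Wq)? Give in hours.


rho = 5/53; Wq = rho/(mu - lambda) = 0.002 hours

0.002 hours


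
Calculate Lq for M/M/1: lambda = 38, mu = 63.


rho = 38/63; Lq = rho^2/(1-rho) = 0.92

0.92


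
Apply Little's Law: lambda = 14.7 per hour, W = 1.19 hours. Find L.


L = lambda * W = 14.7 * 1.19 = 17.49

17.49


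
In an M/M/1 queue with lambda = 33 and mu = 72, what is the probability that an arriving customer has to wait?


P(wait) = rho = lambda/mu = 33/72 = 0.4583

0.4583


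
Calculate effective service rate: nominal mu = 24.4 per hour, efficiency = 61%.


Effective rate = mu * efficiency = 24.4 * 0.61 = 14.88 per hour

14.88 per hour


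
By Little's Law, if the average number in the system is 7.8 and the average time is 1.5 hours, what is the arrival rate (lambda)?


lambda = L / W = 7.8 / 1.5 = 5.2 per hour

5.2 per hour


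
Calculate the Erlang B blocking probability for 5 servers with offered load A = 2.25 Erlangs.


B(N,A) = (A^N/N!) / sum(A^k/k!, k=0..N) with N=5, A=2.25 = 0.0521

0.0521


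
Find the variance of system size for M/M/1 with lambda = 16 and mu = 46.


rho = 16/46; Var(N) = rho/(1-rho)^2 = 0.82

0.82


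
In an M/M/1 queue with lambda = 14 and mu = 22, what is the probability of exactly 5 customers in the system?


rho = 14/22; P(n) = (1-rho)*rho^n = (1-14/22)*(14/22)^5 = 0.0379

0.0379


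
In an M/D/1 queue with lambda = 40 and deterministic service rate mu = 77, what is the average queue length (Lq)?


M/D/1: Lq = rho^2 / (2*(1-rho)) where rho = 40/77; Lq = 0.28

0.28


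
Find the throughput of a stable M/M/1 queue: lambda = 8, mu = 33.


For a stable queue (lambda < mu), throughput = lambda = 8 per hour

8 per hour


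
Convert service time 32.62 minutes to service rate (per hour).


mu = 60 / avg_service_time = 60 / 32.62 = 1.84 per hour

1.84 per hour


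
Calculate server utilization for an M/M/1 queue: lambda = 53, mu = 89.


rho = lambda/mu = 53/89 = 0.5955

0.5955


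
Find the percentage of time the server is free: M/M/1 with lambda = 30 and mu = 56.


Idle fraction = (1 - rho) * 100 = (1 - 30/56) * 100 = 46.4%

46.4%


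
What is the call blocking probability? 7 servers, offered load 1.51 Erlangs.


B(N,A) = (A^N/N!) / sum(A^k/k!, k=0..N) with N=7, A=1.51 = 0.0008

0.0008


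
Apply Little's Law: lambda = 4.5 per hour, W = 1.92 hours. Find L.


L = lambda * W = 4.5 * 1.92 = 8.64

8.64


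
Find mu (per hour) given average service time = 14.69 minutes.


mu = 60 / avg_service_time = 60 / 14.69 = 4.08 per hour

4.08 per hour


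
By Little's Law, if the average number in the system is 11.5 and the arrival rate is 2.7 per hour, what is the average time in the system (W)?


W = L / lambda = 11.5 / 2.7 = 4.2593 hours

4.2593 hours


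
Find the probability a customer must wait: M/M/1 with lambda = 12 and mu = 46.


P(wait) = rho = lambda/mu = 12/46 = 0.2609

0.2609


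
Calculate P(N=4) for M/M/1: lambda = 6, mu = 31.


rho = 6/31; P(n) = (1-rho)*rho^n = (1-6/31)*(6/31)^4 = 0.0011

0.0011


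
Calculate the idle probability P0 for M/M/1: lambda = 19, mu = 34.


P0 = 1 - rho = 1 - 19/34 = 0.4412

0.4412


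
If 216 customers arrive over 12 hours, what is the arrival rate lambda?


lambda = total arrivals / time = 216 / 12 = 18.0 per hour

18.0 per hour


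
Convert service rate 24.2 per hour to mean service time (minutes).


Mean service time = 60/mu = 60/24.2 = 2.48 minutes

2.48 minutes


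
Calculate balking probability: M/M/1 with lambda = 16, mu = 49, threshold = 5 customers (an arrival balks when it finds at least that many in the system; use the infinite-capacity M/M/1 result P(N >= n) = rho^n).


P(N >= 5) = rho^5 = (16/49)^5 = 0.0037

0.0037


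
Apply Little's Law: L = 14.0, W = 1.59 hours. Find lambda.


lambda = L / W = 14.0 / 1.59 = 8.81 per hour

8.81 per hour


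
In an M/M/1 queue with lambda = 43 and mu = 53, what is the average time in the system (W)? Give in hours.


W = 1/(mu - lambda) = 1/(53 - 43) = 0.1 hours

0.1 hours


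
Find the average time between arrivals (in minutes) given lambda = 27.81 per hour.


Mean interarrival time = 60/lambda = 60/27.81 = 2.16 minutes

2.16 minutes


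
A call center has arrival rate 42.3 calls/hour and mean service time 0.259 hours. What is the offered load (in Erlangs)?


Offered load a = lambda * E[S] = 42.3 * 0.259 = 10.96 Erlangs

10.96 Erlangs


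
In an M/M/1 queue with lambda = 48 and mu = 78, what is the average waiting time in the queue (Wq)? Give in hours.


rho = 48/78; Wq = rho/(mu - lambda) = 0.0205 hours

0.0205 hours


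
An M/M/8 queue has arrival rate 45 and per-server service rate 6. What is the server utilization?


rho = lambda/(c*mu) = 45/(8*6) = 0.9375

0.9375


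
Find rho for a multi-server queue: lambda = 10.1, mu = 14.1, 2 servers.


rho = lambda / (c * mu) = 10.1 / (2 * 14.1) = 0.3582

0.3582


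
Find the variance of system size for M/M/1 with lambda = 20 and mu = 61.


rho = 20/61; Var(N) = rho/(1-rho)^2 = 0.73

0.73


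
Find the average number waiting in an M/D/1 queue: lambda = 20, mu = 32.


M/D/1: Lq = rho^2 / (2*(1-rho)) where rho = 20/32; Lq = 0.52

0.52


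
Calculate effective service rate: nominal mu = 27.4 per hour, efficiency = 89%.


Effective rate = mu * efficiency = 27.4 * 0.89 = 24.39 per hour

24.39 per hour


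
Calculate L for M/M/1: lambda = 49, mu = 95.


rho = 49/95; L = rho/(1-rho) = 1.07

1.07


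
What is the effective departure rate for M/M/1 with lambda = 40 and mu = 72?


For a stable queue (lambda < mu), throughput = lambda = 40 per hour

40 per hour


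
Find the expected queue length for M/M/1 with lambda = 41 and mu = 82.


rho = 41/82; Lq = rho^2/(1-rho) = 0.5

0.5


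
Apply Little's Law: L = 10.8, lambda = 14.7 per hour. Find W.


W = L / lambda = 10.8 / 14.7 = 0.7347 hours

0.7347 hours


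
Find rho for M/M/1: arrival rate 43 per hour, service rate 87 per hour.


rho = lambda/mu = 43/87 = 0.4943

0.4943


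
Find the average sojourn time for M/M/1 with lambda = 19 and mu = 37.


W = 1/(mu - lambda) = 1/(37 - 19) = 0.0556 hours

0.0556 hours


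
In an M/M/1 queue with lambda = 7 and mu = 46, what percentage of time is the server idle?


Idle fraction = (1 - rho) * 100 = (1 - 7/46) * 100 = 84.8%

84.8%


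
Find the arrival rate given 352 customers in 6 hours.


lambda = total arrivals / time = 352 / 6 = 58.67 per hour

58.67 per hour


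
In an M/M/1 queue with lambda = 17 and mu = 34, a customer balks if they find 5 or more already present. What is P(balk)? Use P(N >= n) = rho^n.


P(N >= 5) = rho^5 = (17/34)^5 = 0.0313

0.0313


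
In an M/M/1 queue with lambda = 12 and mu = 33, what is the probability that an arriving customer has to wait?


P(wait) = rho = lambda/mu = 12/33 = 0.3636

0.3636


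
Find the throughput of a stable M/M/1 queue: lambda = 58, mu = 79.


For a stable queue (lambda < mu), throughput = lambda = 58 per hour

58 per hour


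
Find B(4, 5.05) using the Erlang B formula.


B(N,A) = (A^N/N!) / sum(A^k/k!, k=0..N) with N=4, A=5.05 = 0.4023

0.4023


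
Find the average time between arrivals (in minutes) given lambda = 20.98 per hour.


Mean interarrival time = 60/lambda = 60/20.98 = 2.86 minutes

2.86 minutes


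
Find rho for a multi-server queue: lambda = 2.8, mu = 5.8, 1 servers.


rho = lambda / (c * mu) = 2.8 / (1 * 5.8) = 0.4828

0.4828


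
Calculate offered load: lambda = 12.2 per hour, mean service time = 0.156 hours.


Offered load a = lambda * E[S] = 12.2 * 0.156 = 1.9 Erlangs

1.9 Erlangs


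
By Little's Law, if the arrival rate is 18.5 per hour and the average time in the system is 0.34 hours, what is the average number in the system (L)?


L = lambda * W = 18.5 * 0.34 = 6.29

6.29


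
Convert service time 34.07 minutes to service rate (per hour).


mu = 60 / avg_service_time = 60 / 34.07 = 1.76 per hour

1.76 per hour


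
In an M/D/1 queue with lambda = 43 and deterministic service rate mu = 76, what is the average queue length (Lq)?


M/D/1: Lq = rho^2 / (2*(1-rho)) where rho = 43/76; Lq = 0.37

0.37


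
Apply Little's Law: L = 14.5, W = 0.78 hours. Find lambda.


lambda = L / W = 14.5 / 0.78 = 18.59 per hour

18.59 per hour


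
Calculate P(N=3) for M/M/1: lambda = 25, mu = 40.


rho = 25/40; P(n) = (1-rho)*rho^n = (1-25/40)*(25/40)^3 = 0.0916

0.0916


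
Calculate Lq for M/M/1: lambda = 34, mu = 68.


rho = 34/68; Lq = rho^2/(1-rho) = 0.5

0.5


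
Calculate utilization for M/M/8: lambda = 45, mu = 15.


rho = lambda/(c*mu) = 45/(8*15) = 0.375

0.375


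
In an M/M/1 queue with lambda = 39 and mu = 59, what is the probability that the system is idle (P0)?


P0 = 1 - rho = 1 - 39/59 = 0.339

0.339


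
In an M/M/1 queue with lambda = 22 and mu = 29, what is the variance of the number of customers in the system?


rho = 22/29; Var(N) = rho/(1-rho)^2 = 13.02

13.02


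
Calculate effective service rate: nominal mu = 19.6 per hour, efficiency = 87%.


Effective rate = mu * efficiency = 19.6 * 0.87 = 17.05 per hour

17.05 per hour


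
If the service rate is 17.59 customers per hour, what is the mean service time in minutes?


Mean service time = 60/mu = 60/17.59 = 3.41 minutes

3.41 minutes


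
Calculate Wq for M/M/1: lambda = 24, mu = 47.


rho = 24/47; Wq = rho/(mu - lambda) = 0.0222 hours

0.0222 hours


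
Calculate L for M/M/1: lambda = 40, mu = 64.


rho = 40/64; L = rho/(1-rho) = 1.67

1.67


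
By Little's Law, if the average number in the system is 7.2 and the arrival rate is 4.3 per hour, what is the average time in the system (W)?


W = L / lambda = 7.2 / 4.3 = 1.6744 hours

1.6744 hours


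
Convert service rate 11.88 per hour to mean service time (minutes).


Mean service time = 60/mu = 60/11.88 = 5.05 minutes

5.05 minutes


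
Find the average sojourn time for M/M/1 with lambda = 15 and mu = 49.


W = 1/(mu - lambda) = 1/(49 - 15) = 0.0294 hours

0.0294 hours


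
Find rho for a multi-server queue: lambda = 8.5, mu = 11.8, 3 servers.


rho = lambda / (c * mu) = 8.5 / (3 * 11.8) = 0.2401

0.2401


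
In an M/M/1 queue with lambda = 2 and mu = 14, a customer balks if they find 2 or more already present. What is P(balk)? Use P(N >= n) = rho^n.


P(N >= 2) = rho^2 = (2/14)^2 = 0.0204

0.0204


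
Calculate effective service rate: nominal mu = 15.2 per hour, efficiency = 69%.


Effective rate = mu * efficiency = 15.2 * 0.69 = 10.49 per hour

10.49 per hour


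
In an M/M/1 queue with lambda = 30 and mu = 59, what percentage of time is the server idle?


Idle fraction = (1 - rho) * 100 = (1 - 30/59) * 100 = 49.2%

49.2%


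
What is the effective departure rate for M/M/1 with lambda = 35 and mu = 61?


For a stable queue (lambda < mu), throughput = lambda = 35 per hour

35 per hour


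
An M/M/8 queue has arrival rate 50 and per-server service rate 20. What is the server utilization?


rho = lambda/(c*mu) = 50/(8*20) = 0.3125

0.3125


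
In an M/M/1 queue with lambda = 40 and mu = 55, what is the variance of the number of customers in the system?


rho = 40/55; Var(N) = rho/(1-rho)^2 = 9.78

9.78


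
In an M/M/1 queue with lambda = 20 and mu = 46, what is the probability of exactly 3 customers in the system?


rho = 20/46; P(n) = (1-rho)*rho^n = (1-20/46)*(20/46)^3 = 0.0465

0.0465


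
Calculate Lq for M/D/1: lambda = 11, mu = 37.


M/D/1: Lq = rho^2 / (2*(1-rho)) where rho = 11/37; Lq = 0.06

0.06


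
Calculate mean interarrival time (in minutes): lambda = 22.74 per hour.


Mean interarrival time = 60/lambda = 60/22.74 = 2.64 minutes

2.64 minutes


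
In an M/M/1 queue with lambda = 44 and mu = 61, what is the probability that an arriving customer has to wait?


P(wait) = rho = lambda/mu = 44/61 = 0.7213

0.7213


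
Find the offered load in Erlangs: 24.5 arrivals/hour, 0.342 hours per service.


Offered load a = lambda * E[S] = 24.5 * 0.342 = 8.38 Erlangs

8.38 Erlangs


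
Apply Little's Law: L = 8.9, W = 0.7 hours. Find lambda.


lambda = L / W = 8.9 / 0.7 = 12.71 per hour

12.71 per hour


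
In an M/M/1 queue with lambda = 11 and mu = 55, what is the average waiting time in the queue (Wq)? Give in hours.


rho = 11/55; Wq = rho/(mu - lambda) = 0.0045 hours

0.0045 hours


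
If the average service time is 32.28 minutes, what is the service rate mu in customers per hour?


mu = 60 / avg_service_time = 60 / 32.28 = 1.86 per hour

1.86 per hour


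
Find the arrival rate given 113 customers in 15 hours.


lambda = total arrivals / time = 113 / 15 = 7.53 per hour

7.53 per hour


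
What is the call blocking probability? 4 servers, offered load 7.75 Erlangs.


B(N,A) = (A^N/N!) / sum(A^k/k!, k=0..N) with N=4, A=7.75 = 0.5637

0.5637


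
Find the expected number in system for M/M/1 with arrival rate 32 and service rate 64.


rho = 32/64; L = rho/(1-rho) = 1.0

1.0


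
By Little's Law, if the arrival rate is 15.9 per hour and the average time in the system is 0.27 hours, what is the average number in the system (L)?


L = lambda * W = 15.9 * 0.27 = 4.29

4.29


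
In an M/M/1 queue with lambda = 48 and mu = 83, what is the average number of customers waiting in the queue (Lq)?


rho = 48/83; Lq = rho^2/(1-rho) = 0.79

0.79
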